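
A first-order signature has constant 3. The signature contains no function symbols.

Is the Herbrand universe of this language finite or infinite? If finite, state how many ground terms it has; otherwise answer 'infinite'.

1

There are no function symbols, so the only ground term is the single constant.
The Herbrand universe is {3}, finite with 1 element.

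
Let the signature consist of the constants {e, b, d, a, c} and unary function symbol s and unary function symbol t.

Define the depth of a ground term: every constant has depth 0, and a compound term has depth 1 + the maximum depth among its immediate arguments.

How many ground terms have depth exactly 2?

20

Let N_k = |{terms of depth ≤ k}|. Then N_0 = 5 and N_k = 5 + N_{k-1} + N_{k-1} for k ≥ 1 (one summand per function symbol, arity giving the exponent).
N_0 = 5
N_1 = 5 + 5 + 5 = 15
N_2 = 5 + 15 + 15 = 35
Terms of depth exactly 2: N_2 − N_1 = 35 − 15 = 20.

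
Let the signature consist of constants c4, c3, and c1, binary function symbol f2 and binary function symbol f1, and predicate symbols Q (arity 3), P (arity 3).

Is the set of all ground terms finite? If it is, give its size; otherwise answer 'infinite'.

The signature has at least one function symbol (f2, arity 2) and at least one constant (c4).
Iterating f2 gives infinitely many distinct ground terms: c4, f2(c4, c4), f2(f2(c4, c4), f2(c4, c4)), ...
So the Herbrand universe is infinite.

infinite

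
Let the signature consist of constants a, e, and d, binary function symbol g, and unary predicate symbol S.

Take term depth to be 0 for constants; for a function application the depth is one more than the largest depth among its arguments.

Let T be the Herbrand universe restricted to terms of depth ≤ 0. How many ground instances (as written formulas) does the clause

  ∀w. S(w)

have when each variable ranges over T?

3

Ground terms of depth ≤ 0:
  Let N_k = |{terms of depth ≤ k}|. Then N_0 = 3 and N_k = 3 + N_{k-1}^2 for k ≥ 1 (one summand per function symbol, arity giving the exponent).
  N_0 = 3
  Explicitly: a, e, d.
So there are 3 ground terms available for substitution.
The variable w ranges independently over the available ground terms, and distinct assignments produce distinct instances.
Number of ground instances = 3.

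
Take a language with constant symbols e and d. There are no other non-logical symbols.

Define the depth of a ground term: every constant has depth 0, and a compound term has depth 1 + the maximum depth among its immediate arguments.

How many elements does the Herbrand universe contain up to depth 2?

2

With no function symbols every ground term is a constant, so there are exactly 2 ground terms at every depth bound.
N_0 = 2
N_1 = 2
N_2 = 2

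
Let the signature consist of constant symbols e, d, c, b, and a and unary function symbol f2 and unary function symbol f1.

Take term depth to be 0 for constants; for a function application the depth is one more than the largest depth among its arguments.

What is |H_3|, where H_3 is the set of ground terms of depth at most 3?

Let N_k count ground terms of depth at most k. Each non-constant term of depth ≤ k is some function symbol applied to depth-≤(k−1) arguments, giving N_k = 5 + N_{k-1} + N_{k-1}.
N_0 = 5
N_1 = 5 + 5 + 5 = 15
N_2 = 5 + 15 + 15 = 35
N_3 = 5 + 35 + 35 = 75

75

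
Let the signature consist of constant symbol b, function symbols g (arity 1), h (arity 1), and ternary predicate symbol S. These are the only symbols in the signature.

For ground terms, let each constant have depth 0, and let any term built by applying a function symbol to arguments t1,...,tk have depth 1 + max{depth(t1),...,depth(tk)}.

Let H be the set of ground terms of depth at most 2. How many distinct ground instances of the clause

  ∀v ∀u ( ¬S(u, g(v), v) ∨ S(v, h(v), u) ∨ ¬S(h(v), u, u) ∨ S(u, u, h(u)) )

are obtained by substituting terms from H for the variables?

49

Ground terms of depth ≤ 2:
  Count level by level. With function symbols g/1, h/1, the terms of depth ≤ k are the 1 constant together with each function applied to depth-≤(k−1) tuples, so N_k = 1 + N_{k-1} + N_{k-1}.
  N_0 = 1
  N_1 = 1 + 1 + 1 = 3
  N_2 = 1 + 3 + 3 = 7
  Explicitly: b, g(b), g(g(b)), g(h(b)), h(b), h(g(b)), h(h(b)).
So there are 7 ground terms available for substitution.
The body mentions every one of the 2 quantified variables; since ground terms form a free algebra, no two substitutions collapse to the same formula.
Number of ground instances = 7^2 = 49.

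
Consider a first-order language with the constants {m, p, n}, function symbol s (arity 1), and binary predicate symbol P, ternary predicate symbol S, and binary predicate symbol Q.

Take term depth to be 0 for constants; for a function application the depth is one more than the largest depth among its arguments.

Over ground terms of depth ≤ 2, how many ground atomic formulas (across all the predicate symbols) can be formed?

First count ground terms of depth ≤ 2.
Write N_k for the number of ground terms of depth ≤ k. A term of depth ≤ k is either a constant or a function symbol applied to arguments of depth ≤ k−1, so N_k = 3 + N_{k-1}.
N_0 = 3
N_1 = 3 + 3 = 6
N_2 = 3 + 6 = 9
So |H| = 9.
A ground atom is a predicate applied to a tuple of terms from H, so the count is the sum over predicates of |H|^arity:
  P: 9^2 = 81;  S: 9^3 = 729;  Q: 9^2 = 81
Total ground atoms: 81 + 729 + 81 = 891.

891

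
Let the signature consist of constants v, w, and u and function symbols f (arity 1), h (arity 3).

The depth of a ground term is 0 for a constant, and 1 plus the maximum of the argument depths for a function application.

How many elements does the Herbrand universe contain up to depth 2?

Write N_k for the number of ground terms of depth ≤ k. A term of depth ≤ k is either a constant or a function symbol applied to arguments of depth ≤ k−1, so N_k = 3 + N_{k-1} + N_{k-1}^3.
N_0 = 3
N_1 = 3 + 3 + 3^3 = 33
N_2 = 3 + 33 + 33^3 = 35973

35973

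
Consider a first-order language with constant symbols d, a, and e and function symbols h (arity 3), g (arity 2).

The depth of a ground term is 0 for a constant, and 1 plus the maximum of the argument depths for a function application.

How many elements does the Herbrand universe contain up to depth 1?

39

If N_k denotes the number of depth-≤k ground terms, the 3 constants give N_0 = 3, and each function symbol of arity r contributes N_{k-1}^r new terms at level k: N_k = 3 + N_{k-1}^3 + N_{k-1}^2.
N_0 = 3
N_1 = 3 + 3^3 + 3^2 = 39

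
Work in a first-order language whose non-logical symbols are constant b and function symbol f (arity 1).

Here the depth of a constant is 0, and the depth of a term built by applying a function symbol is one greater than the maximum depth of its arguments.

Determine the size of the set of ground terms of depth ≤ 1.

Let N_k count ground terms of depth at most k. Each non-constant term of depth ≤ k is some function symbol applied to depth-≤(k−1) arguments, giving N_k = 1 + N_{k-1}.
N_0 = 1
N_1 = 1 + 1 = 2
Explicitly: b, f(b).

2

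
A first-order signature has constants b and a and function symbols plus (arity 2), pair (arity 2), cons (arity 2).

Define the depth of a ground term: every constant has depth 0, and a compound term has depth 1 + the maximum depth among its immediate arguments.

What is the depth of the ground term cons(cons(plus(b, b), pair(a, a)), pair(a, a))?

3

depth(plus(b, b)) = 1 + max(0, 0) = 1
depth(pair(a, a)) = 1 + max(0, 0) = 1
depth(cons(plus(b, b), pair(a, a))) = 1 + max(1, 1) = 2
depth(cons(cons(plus(b, b), pair(a, a)), pair(a, a))) = 1 + max(2, 1) = 3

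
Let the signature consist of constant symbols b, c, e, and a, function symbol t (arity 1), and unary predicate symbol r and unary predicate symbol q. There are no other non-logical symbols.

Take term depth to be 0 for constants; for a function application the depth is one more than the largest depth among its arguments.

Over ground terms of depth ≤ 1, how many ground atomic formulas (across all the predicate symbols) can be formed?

First count ground terms of depth ≤ 1.
Let N_k count ground terms of depth at most k. Each non-constant term of depth ≤ k is some function symbol applied to depth-≤(k−1) arguments, giving N_k = 4 + N_{k-1}.
N_0 = 4
N_1 = 4 + 4 = 8
So |H| = 8.
Ground atoms are formed by filling each argument slot of a predicate with a term from H, so an r-ary predicate gives |H|^r atoms:
  r: 8;  q: 8
Total ground atoms: 8 + 8 = 16.

16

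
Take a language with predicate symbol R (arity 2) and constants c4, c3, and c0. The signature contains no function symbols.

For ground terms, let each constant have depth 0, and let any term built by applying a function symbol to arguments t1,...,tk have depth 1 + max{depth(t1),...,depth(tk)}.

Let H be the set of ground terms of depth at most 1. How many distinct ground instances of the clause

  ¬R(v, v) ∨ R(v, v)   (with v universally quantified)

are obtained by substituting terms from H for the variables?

Ground terms of depth ≤ 1:
  With no function symbols every ground term is a constant, so there are exactly 3 ground terms at every depth bound.
  N_0 = 3
  N_1 = 3
  Explicitly: c4, c3, c0.
So there are 3 ground terms available for substitution.
The body mentions the single quantified variable v; since ground terms form a free algebra, no two substitutions collapse to the same formula.
Number of ground instances = 3.

3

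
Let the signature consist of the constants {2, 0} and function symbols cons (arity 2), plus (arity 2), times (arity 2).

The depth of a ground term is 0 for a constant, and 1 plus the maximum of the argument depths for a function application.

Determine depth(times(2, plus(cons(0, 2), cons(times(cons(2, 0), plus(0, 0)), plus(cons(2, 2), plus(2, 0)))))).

depth(cons(0, 2)) = 1 + max(0, 0) = 1
depth(cons(2, 0)) = 1 + max(0, 0) = 1
depth(plus(0, 0)) = 1 + max(0, 0) = 1
depth(times(cons(2, 0), plus(0, 0))) = 1 + max(1, 1) = 2
depth(cons(2, 2)) = 1 + max(0, 0) = 1
depth(plus(2, 0)) = 1 + max(0, 0) = 1
depth(plus(cons(2, 2), plus(2, 0))) = 1 + max(1, 1) = 2
depth(cons(times(cons(2, 0), plus(0, 0)), plus(cons(2, 2), plus(2, 0)))) = 1 + max(2, 2) = 3
depth(plus(cons(0, 2), cons(times(cons(2, 0), plus(0, 0)), plus(cons(2, 2), plus(2, 0))))) = 1 + max(1, 3) = 4
depth(times(2, plus(cons(0, 2), cons(times(cons(2, 0), plus(0, 0)), plus(cons(2, 2), plus(2, 0)))))) = 1 + max(0, 4) = 5

5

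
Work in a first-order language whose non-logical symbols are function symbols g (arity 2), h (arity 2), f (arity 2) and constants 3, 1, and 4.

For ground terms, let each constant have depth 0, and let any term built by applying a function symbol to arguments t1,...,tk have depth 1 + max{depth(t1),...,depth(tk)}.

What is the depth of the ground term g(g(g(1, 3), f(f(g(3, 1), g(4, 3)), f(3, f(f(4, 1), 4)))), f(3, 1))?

depth(g(1, 3)) = 1 + max(0, 0) = 1
depth(g(3, 1)) = 1 + max(0, 0) = 1
depth(g(4, 3)) = 1 + max(0, 0) = 1
depth(f(g(3, 1), g(4, 3))) = 1 + max(1, 1) = 2
depth(f(4, 1)) = 1 + max(0, 0) = 1
depth(f(f(4, 1), 4)) = 1 + max(1, 0) = 2
depth(f(3, f(f(4, 1), 4))) = 1 + max(0, 2) = 3
depth(f(f(g(3, 1), g(4, 3)), f(3, f(f(4, 1), 4)))) = 1 + max(2, 3) = 4
depth(g(g(1, 3), f(f(g(3, 1), g(4, 3)), f(3, f(f(4, 1), 4))))) = 1 + max(1, 4) = 5
depth(f(3, 1)) = 1 + max(0, 0) = 1
depth(g(g(g(1, 3), f(f(g(3, 1), g(4, 3)), f(3, f(f(4, 1), 4)))), f(3, 1))) = 1 + max(5, 1) = 6

6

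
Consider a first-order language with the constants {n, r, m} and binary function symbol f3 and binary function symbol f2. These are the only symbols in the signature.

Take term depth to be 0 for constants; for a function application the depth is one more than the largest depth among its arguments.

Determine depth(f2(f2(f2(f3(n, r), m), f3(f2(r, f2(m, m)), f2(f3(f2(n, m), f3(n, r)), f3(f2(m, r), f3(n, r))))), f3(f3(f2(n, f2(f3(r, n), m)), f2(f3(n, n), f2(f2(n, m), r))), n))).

6

depth(f3(n, r)) = 1 + max(0, 0) = 1
depth(f2(f3(n, r), m)) = 1 + max(1, 0) = 2
depth(f2(m, m)) = 1 + max(0, 0) = 1
depth(f2(r, f2(m, m))) = 1 + max(0, 1) = 2
depth(f2(n, m)) = 1 + max(0, 0) = 1
depth(f3(f2(n, m), f3(n, r))) = 1 + max(1, 1) = 2
depth(f2(m, r)) = 1 + max(0, 0) = 1
depth(f3(f2(m, r), f3(n, r))) = 1 + max(1, 1) = 2
depth(f2(f3(f2(n, m), f3(n, r)), f3(f2(m, r), f3(n, r)))) = 1 + max(2, 2) = 3
depth(f3(f2(r, f2(m, m)), f2(f3(f2(n, m), f3(n, r)), f3(f2(m, r), f3(n, r))))) = 1 + max(2, 3) = 4
depth(f2(f2(f3(n, r), m), f3(f2(r, f2(m, m)), f2(f3(f2(n, m), f3(n, r)), f3(f2(m, r), f3(n, r)))))) = 1 + max(2, 4) = 5
depth(f3(r, n)) = 1 + max(0, 0) = 1
depth(f2(f3(r, n), m)) = 1 + max(1, 0) = 2
depth(f2(n, f2(f3(r, n), m))) = 1 + max(0, 2) = 3
depth(f3(n, n)) = 1 + max(0, 0) = 1
depth(f2(f2(n, m), r)) = 1 + max(1, 0) = 2
depth(f2(f3(n, n), f2(f2(n, m), r))) = 1 + max(1, 2) = 3
depth(f3(f2(n, f2(f3(r, n), m)), f2(f3(n, n), f2(f2(n, m), r)))) = 1 + max(3, 3) = 4
depth(f3(f3(f2(n, f2(f3(r, n), m)), f2(f3(n, n), f2(f2(n, m), r))), n)) = 1 + max(4, 0) = 5
depth(f2(f2(f2(f3(n, r), m), f3(f2(r, f2(m, m)), f2(f3(f2(n, m), f3(n, r)), f3(f2(m, r), f3(n, r))))), f3(f3(f2(n, f2(f3(r, n), m)), f2(f3(n, n), f2(f2(n, m), r))), n))) = 1 + max(5, 5) = 6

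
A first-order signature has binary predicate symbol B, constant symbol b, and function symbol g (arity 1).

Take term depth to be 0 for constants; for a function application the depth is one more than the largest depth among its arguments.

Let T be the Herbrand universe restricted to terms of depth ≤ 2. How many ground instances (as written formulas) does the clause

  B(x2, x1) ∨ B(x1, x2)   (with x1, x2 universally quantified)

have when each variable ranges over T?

Ground terms of depth ≤ 2:
  Let N_k = |{terms of depth ≤ k}|. Then N_0 = 1 and N_k = 1 + N_{k-1} for k ≥ 1 (one summand per function symbol, arity giving the exponent).
  N_0 = 1
  N_1 = 1 + 1 = 2
  N_2 = 1 + 2 = 3
  Explicitly: b, g(b), g(g(b)).
So there are 3 ground terms available for substitution.
The body mentions every one of the 2 quantified variables; since ground terms form a free algebra, no two substitutions collapse to the same formula.
Number of ground instances = 3^2 = 9.

9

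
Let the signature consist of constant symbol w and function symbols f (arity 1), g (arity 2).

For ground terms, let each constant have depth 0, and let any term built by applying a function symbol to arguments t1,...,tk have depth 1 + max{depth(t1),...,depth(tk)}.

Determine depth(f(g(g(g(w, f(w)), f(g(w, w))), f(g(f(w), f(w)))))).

5

depth(f(w)) = 1 + depth(w) = 1 + 0 = 1
depth(g(w, f(w))) = 1 + max(0, 1) = 2
depth(g(w, w)) = 1 + max(0, 0) = 1
depth(f(g(w, w))) = 1 + depth(g(w, w)) = 1 + 1 = 2
depth(g(g(w, f(w)), f(g(w, w)))) = 1 + max(2, 2) = 3
depth(g(f(w), f(w))) = 1 + max(1, 1) = 2
depth(f(g(f(w), f(w)))) = 1 + depth(g(f(w), f(w))) = 1 + 2 = 3
depth(g(g(g(w, f(w)), f(g(w, w))), f(g(f(w), f(w))))) = 1 + max(3, 3) = 4
depth(f(g(g(g(w, f(w)), f(g(w, w))), f(g(f(w), f(w)))))) = 1 + depth(g(g(g(w, f(w)), f(g(w, w))), f(g(f(w), f(w))))) = 1 + 4 = 5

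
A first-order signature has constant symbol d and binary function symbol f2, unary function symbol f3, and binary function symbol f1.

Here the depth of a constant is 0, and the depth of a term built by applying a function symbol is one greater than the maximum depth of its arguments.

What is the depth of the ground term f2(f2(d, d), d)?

depth(f2(d, d)) = 1 + max(0, 0) = 1
depth(f2(f2(d, d), d)) = 1 + max(1, 0) = 2

2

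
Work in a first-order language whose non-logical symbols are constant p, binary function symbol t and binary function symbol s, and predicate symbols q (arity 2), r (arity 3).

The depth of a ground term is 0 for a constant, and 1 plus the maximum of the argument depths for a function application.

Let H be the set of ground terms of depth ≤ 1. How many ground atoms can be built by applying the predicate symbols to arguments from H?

36

First count ground terms of depth ≤ 1.
Write N_k for the number of ground terms of depth ≤ k. A term of depth ≤ k is either a constant or a function symbol applied to arguments of depth ≤ k−1, so N_k = 1 + N_{k-1}^2 + N_{k-1}^2.
N_0 = 1
N_1 = 1 + 1^2 + 1^2 = 3
So |H| = 3.
Each predicate of arity r yields |H|^r ground atoms (one per choice of an r-tuple from H):
  q: 3^2 = 9;  r: 3^3 = 27
Total ground atoms: 9 + 27 = 36.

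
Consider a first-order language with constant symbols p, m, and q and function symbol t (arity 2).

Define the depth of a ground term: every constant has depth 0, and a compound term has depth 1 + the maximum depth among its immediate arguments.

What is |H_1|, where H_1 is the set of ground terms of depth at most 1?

12

Write N_k for the number of ground terms of depth ≤ k. A term of depth ≤ k is either a constant or a function symbol applied to arguments of depth ≤ k−1, so N_k = 3 + N_{k-1}^2.
N_0 = 3
N_1 = 3 + 3^2 = 12
Explicitly: p, m, q, t(p, p), t(p, m), t(p, q), t(m, p), t(m, m), t(m, q), t(q, p), t(q, m), t(q, q).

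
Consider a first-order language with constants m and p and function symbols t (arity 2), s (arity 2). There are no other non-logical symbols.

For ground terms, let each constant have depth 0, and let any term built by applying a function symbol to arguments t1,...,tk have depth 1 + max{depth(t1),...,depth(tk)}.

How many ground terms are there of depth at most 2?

Let N_k = |{terms of depth ≤ k}|. Then N_0 = 2 and N_k = 2 + N_{k-1}^2 + N_{k-1}^2 for k ≥ 1 (one summand per function symbol, arity giving the exponent).
N_0 = 2
N_1 = 2 + 2^2 + 2^2 = 10
N_2 = 2 + 10^2 + 10^2 = 202

202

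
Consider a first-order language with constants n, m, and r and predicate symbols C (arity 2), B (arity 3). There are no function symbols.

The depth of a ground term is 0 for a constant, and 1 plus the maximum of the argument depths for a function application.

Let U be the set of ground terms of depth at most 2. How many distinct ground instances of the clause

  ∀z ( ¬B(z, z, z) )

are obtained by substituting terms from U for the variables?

Ground terms of depth ≤ 2:
  With no function symbols every ground term is a constant, so there are exactly 3 ground terms at every depth bound.
  N_0 = 3
  N_1 = 3
  N_2 = 3
  Explicitly: n, m, r.
So there are 3 ground terms available for substitution.
There is 1 variable to instantiate (z),  occurring in at least one literal, so different choices give different ground instances.
Number of ground instances = 3.

3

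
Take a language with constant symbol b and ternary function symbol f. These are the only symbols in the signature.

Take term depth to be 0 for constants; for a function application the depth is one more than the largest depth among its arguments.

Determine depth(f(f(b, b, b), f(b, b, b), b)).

depth(f(b, b, b)) = 1 + max(0, 0, 0) = 1
depth(f(f(b, b, b), f(b, b, b), b)) = 1 + max(1, 1, 0) = 2

2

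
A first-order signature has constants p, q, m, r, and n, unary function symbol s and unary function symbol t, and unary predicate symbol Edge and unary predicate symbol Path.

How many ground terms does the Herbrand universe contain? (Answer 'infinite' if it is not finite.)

The signature has at least one function symbol (s, arity 1) and at least one constant (p).
Iterating s gives infinitely many distinct ground terms: p, s(p), s(s(p)), ...
So the Herbrand universe is infinite.

infinite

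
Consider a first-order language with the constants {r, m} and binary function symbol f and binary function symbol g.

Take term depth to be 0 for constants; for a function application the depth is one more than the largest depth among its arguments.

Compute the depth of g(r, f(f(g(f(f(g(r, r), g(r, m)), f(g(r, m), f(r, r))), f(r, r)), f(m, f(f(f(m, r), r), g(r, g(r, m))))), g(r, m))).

depth(g(r, r)) = 1 + max(0, 0) = 1
depth(g(r, m)) = 1 + max(0, 0) = 1
depth(f(g(r, r), g(r, m))) = 1 + max(1, 1) = 2
depth(f(r, r)) = 1 + max(0, 0) = 1
depth(f(g(r, m), f(r, r))) = 1 + max(1, 1) = 2
depth(f(f(g(r, r), g(r, m)), f(g(r, m), f(r, r)))) = 1 + max(2, 2) = 3
depth(g(f(f(g(r, r), g(r, m)), f(g(r, m), f(r, r))), f(r, r))) = 1 + max(3, 1) = 4
depth(f(m, r)) = 1 + max(0, 0) = 1
depth(f(f(m, r), r)) = 1 + max(1, 0) = 2
depth(g(r, g(r, m))) = 1 + max(0, 1) = 2
depth(f(f(f(m, r), r), g(r, g(r, m)))) = 1 + max(2, 2) = 3
depth(f(m, f(f(f(m, r), r), g(r, g(r, m))))) = 1 + max(0, 3) = 4
depth(f(g(f(f(g(r, r), g(r, m)), f(g(r, m), f(r, r))), f(r, r)), f(m, f(f(f(m, r), r), g(r, g(r, m)))))) = 1 + max(4, 4) = 5
depth(f(f(g(f(f(g(r, r), g(r, m)), f(g(r, m), f(r, r))), f(r, r)), f(m, f(f(f(m, r), r), g(r, g(r, m))))), g(r, m))) = 1 + max(5, 1) = 6
depth(g(r, f(f(g(f(f(g(r, r), g(r, m)), f(g(r, m), f(r, r))), f(r, r)), f(m, f(f(f(m, r), r), g(r, g(r, m))))), g(r, m)))) = 1 + max(0, 6) = 7

7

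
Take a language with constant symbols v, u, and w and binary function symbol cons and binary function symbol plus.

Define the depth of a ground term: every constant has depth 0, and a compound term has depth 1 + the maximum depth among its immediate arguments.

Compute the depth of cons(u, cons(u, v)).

2

depth(cons(u, v)) = 1 + max(0, 0) = 1
depth(cons(u, cons(u, v))) = 1 + max(0, 1) = 2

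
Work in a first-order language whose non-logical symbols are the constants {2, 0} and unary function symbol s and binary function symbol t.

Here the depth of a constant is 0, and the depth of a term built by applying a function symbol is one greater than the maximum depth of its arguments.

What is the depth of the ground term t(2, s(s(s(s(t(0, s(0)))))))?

depth(s(0)) = 1 + depth(0) = 1 + 0 = 1
depth(t(0, s(0))) = 1 + max(0, 1) = 2
depth(s(t(0, s(0)))) = 1 + depth(t(0, s(0))) = 1 + 2 = 3
depth(s(s(t(0, s(0))))) = 1 + depth(s(t(0, s(0)))) = 1 + 3 = 4
depth(s(s(s(t(0, s(0)))))) = 1 + depth(s(s(t(0, s(0))))) = 1 + 4 = 5
depth(s(s(s(s(t(0, s(0))))))) = 1 + depth(s(s(s(t(0, s(0)))))) = 1 + 5 = 6
depth(t(2, s(s(s(s(t(0, s(0)))))))) = 1 + max(0, 6) = 7

7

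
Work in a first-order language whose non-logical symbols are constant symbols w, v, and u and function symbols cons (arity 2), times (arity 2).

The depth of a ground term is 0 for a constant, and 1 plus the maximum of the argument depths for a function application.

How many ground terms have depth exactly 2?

Write N_k for the number of ground terms of depth ≤ k. A term of depth ≤ k is either a constant or a function symbol applied to arguments of depth ≤ k−1, so N_k = 3 + N_{k-1}^2 + N_{k-1}^2.
N_0 = 3
N_1 = 3 + 3^2 + 3^2 = 21
N_2 = 3 + 21^2 + 21^2 = 885
Terms of depth exactly 2: N_2 − N_1 = 885 − 21 = 864.

864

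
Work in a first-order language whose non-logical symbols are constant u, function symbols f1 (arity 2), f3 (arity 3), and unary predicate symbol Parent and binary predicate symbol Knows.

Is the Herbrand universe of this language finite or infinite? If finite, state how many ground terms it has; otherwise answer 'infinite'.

The signature has at least one function symbol (f1, arity 2) and at least one constant (u).
Iterating f1 gives infinitely many distinct ground terms: u, f1(u, u), f1(f1(u, u), f1(u, u)), ...
So the Herbrand universe is infinite.

infinite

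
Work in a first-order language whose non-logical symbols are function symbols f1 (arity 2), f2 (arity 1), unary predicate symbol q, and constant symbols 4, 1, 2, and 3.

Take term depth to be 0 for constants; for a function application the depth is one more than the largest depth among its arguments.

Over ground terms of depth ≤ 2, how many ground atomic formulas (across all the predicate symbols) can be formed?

604

First count ground terms of depth ≤ 2.
Count level by level. With function symbols f1/2, f2/1, the terms of depth ≤ k are the 4 constants together with each function applied to depth-≤(k−1) tuples, so N_k = 4 + N_{k-1}^2 + N_{k-1}.
N_0 = 4
N_1 = 4 + 4^2 + 4 = 24
N_2 = 4 + 24^2 + 24 = 604
So |H| = 604.
A ground atom is a predicate applied to a tuple of terms from H, so the count is the sum over predicates of |H|^arity:
  q: 604
Total ground atoms: 604.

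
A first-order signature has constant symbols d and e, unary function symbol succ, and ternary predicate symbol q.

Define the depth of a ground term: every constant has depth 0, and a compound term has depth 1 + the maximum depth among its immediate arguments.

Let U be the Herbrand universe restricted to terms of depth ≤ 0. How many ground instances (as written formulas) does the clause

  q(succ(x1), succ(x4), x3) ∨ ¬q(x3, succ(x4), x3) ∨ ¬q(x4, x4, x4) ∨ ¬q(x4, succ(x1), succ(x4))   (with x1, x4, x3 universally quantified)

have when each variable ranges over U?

Ground terms of depth ≤ 0:
  If N_k denotes the number of depth-≤k ground terms, the 2 constants give N_0 = 2, and each function symbol of arity r contributes N_{k-1}^r new terms at level k: N_k = 2 + N_{k-1}.
  N_0 = 2
So there are 2 ground terms available for substitution.
The clause has 3 distinct variables (x1, x4, x3), each appearing in the body. In the free term algebra distinct substitutions yield syntactically distinct ground instances.
Number of ground instances = 2^3 = 8.

8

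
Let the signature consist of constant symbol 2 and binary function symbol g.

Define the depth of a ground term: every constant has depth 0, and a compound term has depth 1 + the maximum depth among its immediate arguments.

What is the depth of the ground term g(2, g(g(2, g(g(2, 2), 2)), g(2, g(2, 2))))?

depth(g(2, 2)) = 1 + max(0, 0) = 1
depth(g(g(2, 2), 2)) = 1 + max(1, 0) = 2
depth(g(2, g(g(2, 2), 2))) = 1 + max(0, 2) = 3
depth(g(2, g(2, 2))) = 1 + max(0, 1) = 2
depth(g(g(2, g(g(2, 2), 2)), g(2, g(2, 2)))) = 1 + max(3, 2) = 4
depth(g(2, g(g(2, g(g(2, 2), 2)), g(2, g(2, 2))))) = 1 + max(0, 4) = 5

5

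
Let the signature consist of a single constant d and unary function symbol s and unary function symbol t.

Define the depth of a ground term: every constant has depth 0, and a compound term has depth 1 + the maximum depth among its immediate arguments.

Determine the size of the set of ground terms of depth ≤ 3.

If N_k denotes the number of depth-≤k ground terms, the 1 constant gives N_0 = 1, and each function symbol of arity r contributes N_{k-1}^r new terms at level k: N_k = 1 + N_{k-1} + N_{k-1}.
N_0 = 1
N_1 = 1 + 1 + 1 = 3
N_2 = 1 + 3 + 3 = 7
N_3 = 1 + 7 + 7 = 15

15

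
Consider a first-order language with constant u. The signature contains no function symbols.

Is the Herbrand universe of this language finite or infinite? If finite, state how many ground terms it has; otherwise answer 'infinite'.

1

There are no function symbols, so the only ground term is the single constant.
The Herbrand universe is {u}, finite with 1 element.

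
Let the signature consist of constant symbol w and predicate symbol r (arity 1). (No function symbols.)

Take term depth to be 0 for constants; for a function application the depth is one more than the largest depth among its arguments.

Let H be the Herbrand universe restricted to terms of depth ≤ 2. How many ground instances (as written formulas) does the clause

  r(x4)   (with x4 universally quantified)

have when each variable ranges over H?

Ground terms of depth ≤ 2:
  With no function symbols every ground term is a constant, so there is exactly 1 ground term at every depth bound.
  N_0 = 1
  N_1 = 1
  N_2 = 1
  Explicitly: w.
So there is exactly 1 ground term available for substitution.
The body mentions the single quantified variable x4; since ground terms form a free algebra, no two substitutions collapse to the same formula.
Number of ground instances = 1.

1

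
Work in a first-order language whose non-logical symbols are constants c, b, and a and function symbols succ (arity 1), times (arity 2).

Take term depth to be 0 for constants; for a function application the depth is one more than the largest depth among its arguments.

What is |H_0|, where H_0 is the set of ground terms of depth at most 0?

3

Let N_k = |{terms of depth ≤ k}|. Then N_0 = 3 and N_k = 3 + N_{k-1} + N_{k-1}^2 for k ≥ 1 (one summand per function symbol, arity giving the exponent).
N_0 = 3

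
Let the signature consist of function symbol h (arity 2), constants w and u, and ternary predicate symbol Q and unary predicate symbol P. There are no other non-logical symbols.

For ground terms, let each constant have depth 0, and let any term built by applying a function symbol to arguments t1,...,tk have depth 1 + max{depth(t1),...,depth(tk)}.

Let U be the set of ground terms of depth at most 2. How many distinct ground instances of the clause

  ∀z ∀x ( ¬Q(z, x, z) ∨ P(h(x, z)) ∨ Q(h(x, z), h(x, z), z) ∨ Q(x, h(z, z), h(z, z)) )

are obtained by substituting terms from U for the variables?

1444

Ground terms of depth ≤ 2:
  If N_k denotes the number of depth-≤k ground terms, the 2 constants give N_0 = 2, and each function symbol of arity r contributes N_{k-1}^r new terms at level k: N_k = 2 + N_{k-1}^2.
  N_0 = 2
  N_1 = 2 + 2^2 = 6
  N_2 = 2 + 6^2 = 38
So there are 38 ground terms available for substitution.
The clause has 2 distinct variables (z, x), each appearing in the body. In the free term algebra distinct substitutions yield syntactically distinct ground instances.
Number of ground instances = 38^2 = 1444.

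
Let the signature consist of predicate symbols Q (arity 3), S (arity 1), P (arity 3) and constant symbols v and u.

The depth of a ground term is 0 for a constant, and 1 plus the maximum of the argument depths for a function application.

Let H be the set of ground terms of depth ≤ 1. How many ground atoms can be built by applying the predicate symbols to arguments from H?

First count ground terms of depth ≤ 1.
With no function symbols every ground term is a constant, so there are exactly 2 ground terms at every depth bound.
N_0 = 2
N_1 = 2
So |H| = 2.
A ground atom is a predicate applied to a tuple of terms from H, so the count is the sum over predicates of |H|^arity:
  Q: 2^3 = 8;  S: 2;  P: 2^3 = 8
Total ground atoms: 8 + 2 + 8 = 18.

18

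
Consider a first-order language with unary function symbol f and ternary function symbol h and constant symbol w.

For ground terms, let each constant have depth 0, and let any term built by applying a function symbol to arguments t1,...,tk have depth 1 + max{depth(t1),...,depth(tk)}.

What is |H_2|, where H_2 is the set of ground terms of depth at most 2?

Count level by level. With function symbols f/1, h/3, the terms of depth ≤ k are the 1 constant together with each function applied to depth-≤(k−1) tuples, so N_k = 1 + N_{k-1} + N_{k-1}^3.
N_0 = 1
N_1 = 1 + 1 + 1^3 = 3
N_2 = 1 + 3 + 3^3 = 31

31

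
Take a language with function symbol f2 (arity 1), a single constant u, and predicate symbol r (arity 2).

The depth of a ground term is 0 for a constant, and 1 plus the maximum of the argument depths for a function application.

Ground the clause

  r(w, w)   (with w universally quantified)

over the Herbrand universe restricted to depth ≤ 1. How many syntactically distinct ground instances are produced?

2

Ground terms of depth ≤ 1:
  Let N_k count ground terms of depth at most k. Each non-constant term of depth ≤ k is some function symbol applied to depth-≤(k−1) arguments, giving N_k = 1 + N_{k-1}.
  N_0 = 1
  N_1 = 1 + 1 = 2
  Explicitly: u, f2(u).
So there are 2 ground terms available for substitution.
The variable w ranges independently over the available ground terms, and distinct assignments produce distinct instances.
Number of ground instances = 2.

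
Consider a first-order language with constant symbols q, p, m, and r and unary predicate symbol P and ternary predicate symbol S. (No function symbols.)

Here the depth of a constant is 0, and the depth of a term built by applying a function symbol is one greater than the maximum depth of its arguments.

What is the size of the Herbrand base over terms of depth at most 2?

First count ground terms of depth ≤ 2.
With no function symbols every ground term is a constant, so there are exactly 4 ground terms at every depth bound.
N_0 = 4
N_1 = 4
N_2 = 4
Explicitly: q, p, m, r.
So |H| = 4.
Each predicate of arity r yields |H|^r ground atoms (one per choice of an r-tuple from H):
  P: 4;  S: 4^3 = 64
Total ground atoms: 4 + 64 = 68.

68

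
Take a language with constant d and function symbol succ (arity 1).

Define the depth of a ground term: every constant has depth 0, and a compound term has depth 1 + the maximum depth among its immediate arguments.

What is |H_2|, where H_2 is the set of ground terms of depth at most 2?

3

Write N_k for the number of ground terms of depth ≤ k. A term of depth ≤ k is either a constant or a function symbol applied to arguments of depth ≤ k−1, so N_k = 1 + N_{k-1}.
N_0 = 1
N_1 = 1 + 1 = 2
N_2 = 1 + 2 = 3
Explicitly: d, succ(d), succ(succ(d)).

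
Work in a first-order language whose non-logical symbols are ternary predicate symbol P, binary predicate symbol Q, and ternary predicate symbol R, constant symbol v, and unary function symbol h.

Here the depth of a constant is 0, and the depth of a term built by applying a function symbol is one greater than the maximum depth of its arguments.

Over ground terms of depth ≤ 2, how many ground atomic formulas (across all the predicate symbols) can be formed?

63

First count ground terms of depth ≤ 2.
If N_k denotes the number of depth-≤k ground terms, the 1 constant gives N_0 = 1, and each function symbol of arity r contributes N_{k-1}^r new terms at level k: N_k = 1 + N_{k-1}.
N_0 = 1
N_1 = 1 + 1 = 2
N_2 = 1 + 2 = 3
Explicitly: v, h(v), h(h(v)).
So |H| = 3.
Ground atoms are formed by filling each argument slot of a predicate with a term from H, so an r-ary predicate gives |H|^r atoms:
  P: 3^3 = 27;  Q: 3^2 = 9;  R: 3^3 = 27
Total ground atoms: 27 + 9 + 27 = 63.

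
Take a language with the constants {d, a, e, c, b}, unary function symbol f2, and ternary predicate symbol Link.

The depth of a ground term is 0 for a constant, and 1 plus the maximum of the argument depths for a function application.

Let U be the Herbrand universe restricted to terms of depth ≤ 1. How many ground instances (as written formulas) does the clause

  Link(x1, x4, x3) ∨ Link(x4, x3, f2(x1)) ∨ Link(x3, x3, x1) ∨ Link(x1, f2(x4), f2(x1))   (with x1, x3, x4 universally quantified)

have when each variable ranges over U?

1000

Ground terms of depth ≤ 1:
  If N_k denotes the number of depth-≤k ground terms, the 5 constants give N_0 = 5, and each function symbol of arity r contributes N_{k-1}^r new terms at level k: N_k = 5 + N_{k-1}.
  N_0 = 5
  N_1 = 5 + 5 = 10
  Explicitly: d, a, e, c, b, f2(d), f2(a), f2(e), f2(c), f2(b).
So there are 10 ground terms available for substitution.
The body mentions every one of the 3 quantified variables; since ground terms form a free algebra, no two substitutions collapse to the same formula.
Number of ground instances = 10^3 = 1000.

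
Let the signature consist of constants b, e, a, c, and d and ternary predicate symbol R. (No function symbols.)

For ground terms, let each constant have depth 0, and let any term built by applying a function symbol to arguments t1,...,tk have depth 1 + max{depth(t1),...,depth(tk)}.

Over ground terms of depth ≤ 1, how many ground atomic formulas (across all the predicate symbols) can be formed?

First count ground terms of depth ≤ 1.
With no function symbols every ground term is a constant, so there are exactly 5 ground terms at every depth bound.
N_0 = 5
N_1 = 5
So |H| = 5.
Ground atoms are formed by filling each argument slot of a predicate with a term from H, so an r-ary predicate gives |H|^r atoms:
  R: 5^3 = 125
Total ground atoms: 125.

125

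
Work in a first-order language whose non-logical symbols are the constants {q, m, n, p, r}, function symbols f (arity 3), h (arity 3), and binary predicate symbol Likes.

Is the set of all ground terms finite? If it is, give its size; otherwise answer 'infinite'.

The signature has at least one function symbol (f, arity 3) and at least one constant (q).
Iterating f gives infinitely many distinct ground terms: q, f(q, q, q), f(f(q, q, q), f(q, q, q), f(q, q, q)), ...
So the Herbrand universe is infinite.

infinite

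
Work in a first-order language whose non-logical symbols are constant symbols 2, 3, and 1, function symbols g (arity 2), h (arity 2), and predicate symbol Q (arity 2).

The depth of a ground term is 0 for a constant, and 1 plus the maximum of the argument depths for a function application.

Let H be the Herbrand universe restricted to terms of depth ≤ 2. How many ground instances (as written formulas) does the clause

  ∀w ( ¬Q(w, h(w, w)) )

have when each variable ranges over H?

885

Ground terms of depth ≤ 2:
  Count level by level. With function symbols g/2, h/2, the terms of depth ≤ k are the 3 constants together with each function applied to depth-≤(k−1) tuples, so N_k = 3 + N_{k-1}^2 + N_{k-1}^2.
  N_0 = 3
  N_1 = 3 + 3^2 + 3^2 = 21
  N_2 = 3 + 21^2 + 21^2 = 885
So there are 885 ground terms available for substitution.
The body mentions the single quantified variable w; since ground terms form a free algebra, no two substitutions collapse to the same formula.
Number of ground instances = 885.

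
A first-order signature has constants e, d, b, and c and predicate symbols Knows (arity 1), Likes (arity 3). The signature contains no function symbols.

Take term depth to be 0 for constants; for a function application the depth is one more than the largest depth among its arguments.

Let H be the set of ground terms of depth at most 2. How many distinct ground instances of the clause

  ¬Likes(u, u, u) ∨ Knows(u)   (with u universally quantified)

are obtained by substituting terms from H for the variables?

4

Ground terms of depth ≤ 2:
  With no function symbols every ground term is a constant, so there are exactly 4 ground terms at every depth bound.
  N_0 = 4
  N_1 = 4
  N_2 = 4
  Explicitly: e, d, b, c.
So there are 4 ground terms available for substitution.
The variable u ranges independently over the available ground terms, and distinct assignments produce distinct instances.
Number of ground instances = 4.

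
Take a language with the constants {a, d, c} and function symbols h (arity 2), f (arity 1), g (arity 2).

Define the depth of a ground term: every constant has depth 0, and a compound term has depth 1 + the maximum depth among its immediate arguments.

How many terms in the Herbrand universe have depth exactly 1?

If N_k denotes the number of depth-≤k ground terms, the 3 constants give N_0 = 3, and each function symbol of arity r contributes N_{k-1}^r new terms at level k: N_k = 3 + N_{k-1}^2 + N_{k-1} + N_{k-1}^2.
N_0 = 3
N_1 = 3 + 3^2 + 3 + 3^2 = 24
Terms of depth exactly 1: N_1 − N_0 = 24 − 3 = 21.

21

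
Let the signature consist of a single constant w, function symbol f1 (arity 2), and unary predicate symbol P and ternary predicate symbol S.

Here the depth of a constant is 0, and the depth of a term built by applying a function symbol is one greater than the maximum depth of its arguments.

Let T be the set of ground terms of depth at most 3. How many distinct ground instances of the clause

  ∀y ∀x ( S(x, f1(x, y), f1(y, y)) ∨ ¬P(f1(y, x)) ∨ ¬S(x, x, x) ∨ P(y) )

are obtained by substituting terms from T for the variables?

676

Ground terms of depth ≤ 3:
  Count level by level. With function symbols f1/2, the terms of depth ≤ k are the 1 constant together with each function applied to depth-≤(k−1) tuples, so N_k = 1 + N_{k-1}^2.
  N_0 = 1
  N_1 = 1 + 1^2 = 2
  N_2 = 1 + 2^2 = 5
  N_3 = 1 + 5^2 = 26
So there are 26 ground terms available for substitution.
There are 2 variables to instantiate (y, x), each occurring in at least one literal, so different choices give different ground instances.
Number of ground instances = 26^2 = 676.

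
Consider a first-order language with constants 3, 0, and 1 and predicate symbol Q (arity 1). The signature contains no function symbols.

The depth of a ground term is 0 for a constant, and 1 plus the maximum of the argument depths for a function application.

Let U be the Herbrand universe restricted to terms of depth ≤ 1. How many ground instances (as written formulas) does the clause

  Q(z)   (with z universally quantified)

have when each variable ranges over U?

Ground terms of depth ≤ 1:
  With no function symbols every ground term is a constant, so there are exactly 3 ground terms at every depth bound.
  N_0 = 3
  N_1 = 3
  Explicitly: 3, 0, 1.
So there are 3 ground terms available for substitution.
The clause has 1 distinct variable (z), which appears in the body. In the free term algebra distinct substitutions yield syntactically distinct ground instances.
Number of ground instances = 3.

3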